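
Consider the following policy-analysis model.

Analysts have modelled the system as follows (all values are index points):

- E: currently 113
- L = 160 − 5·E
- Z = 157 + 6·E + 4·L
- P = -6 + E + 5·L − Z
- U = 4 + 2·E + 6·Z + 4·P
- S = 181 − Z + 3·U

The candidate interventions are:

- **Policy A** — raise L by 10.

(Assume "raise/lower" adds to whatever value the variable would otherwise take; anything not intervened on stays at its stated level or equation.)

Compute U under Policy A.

-8732

Policy A (L + 10):
  E = 113
  L = 160 − 5·113 (+10 from intervention) = -395
  Z = 157 + 6·113 + 4·(-395) = -745
  P = -6 + 113 + 5·(-395) − (-745) = -1123
  U = 4 + 2·113 + 6·(-745) + 4·(-1123) = -8732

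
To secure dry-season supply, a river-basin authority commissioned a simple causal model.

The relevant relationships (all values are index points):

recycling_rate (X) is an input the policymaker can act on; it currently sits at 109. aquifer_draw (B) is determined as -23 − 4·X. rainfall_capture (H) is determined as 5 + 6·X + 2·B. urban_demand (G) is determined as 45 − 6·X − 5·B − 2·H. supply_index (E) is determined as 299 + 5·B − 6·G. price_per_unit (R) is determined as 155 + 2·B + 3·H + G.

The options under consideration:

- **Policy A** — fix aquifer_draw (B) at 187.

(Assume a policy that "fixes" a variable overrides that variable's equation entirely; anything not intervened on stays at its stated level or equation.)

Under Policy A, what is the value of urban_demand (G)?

Policy A (B := 187):
  X = 109
  B = 187
  H = 5 + 6·109 + 2·187 = 1033
  G = 45 − 6·109 − 5·187 − 2·1033 = -3610

-3610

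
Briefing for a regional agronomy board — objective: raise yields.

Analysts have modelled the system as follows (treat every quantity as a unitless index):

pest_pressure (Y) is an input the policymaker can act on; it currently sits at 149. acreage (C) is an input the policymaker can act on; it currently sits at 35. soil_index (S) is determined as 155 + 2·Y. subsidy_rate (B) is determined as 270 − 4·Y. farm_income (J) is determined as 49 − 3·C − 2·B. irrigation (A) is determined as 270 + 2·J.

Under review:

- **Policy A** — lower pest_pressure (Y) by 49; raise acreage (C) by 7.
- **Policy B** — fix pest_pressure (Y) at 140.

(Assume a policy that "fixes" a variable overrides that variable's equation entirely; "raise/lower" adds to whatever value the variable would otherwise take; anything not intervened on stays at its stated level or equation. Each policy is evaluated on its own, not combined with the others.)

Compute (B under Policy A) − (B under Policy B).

160

Policy A (Y − 49, C + 7):
  Y = 149 − 49 = 100
  B = 270 − 4·100 = -130
Policy B (Y := 140):
  Y = 140
  B = 270 − 4·140 = -290
B: -130 − (-290) = 160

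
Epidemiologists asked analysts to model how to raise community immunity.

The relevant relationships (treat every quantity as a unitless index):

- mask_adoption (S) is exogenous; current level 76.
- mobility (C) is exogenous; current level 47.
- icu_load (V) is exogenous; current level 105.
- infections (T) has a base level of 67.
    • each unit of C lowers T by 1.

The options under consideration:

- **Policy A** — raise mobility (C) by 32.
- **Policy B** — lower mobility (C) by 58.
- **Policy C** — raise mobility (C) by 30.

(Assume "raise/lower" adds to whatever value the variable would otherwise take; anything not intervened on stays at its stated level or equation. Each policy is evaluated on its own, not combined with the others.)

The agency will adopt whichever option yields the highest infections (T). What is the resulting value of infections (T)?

78

Policy A (C + 32):
  C = 47 + 32 = 79
  T = 67 − 79 = -12
Policy B (C − 58):
  C = 47 − 58 = -11
  T = 67 − (-11) = 78
Policy C (C + 30):
  C = 47 + 30 = 77
  T = 67 − 77 = -10
Comparing — Policy A: T=-12, Policy B: T=78, Policy C: T=-10. Highest is 78 (Policy B).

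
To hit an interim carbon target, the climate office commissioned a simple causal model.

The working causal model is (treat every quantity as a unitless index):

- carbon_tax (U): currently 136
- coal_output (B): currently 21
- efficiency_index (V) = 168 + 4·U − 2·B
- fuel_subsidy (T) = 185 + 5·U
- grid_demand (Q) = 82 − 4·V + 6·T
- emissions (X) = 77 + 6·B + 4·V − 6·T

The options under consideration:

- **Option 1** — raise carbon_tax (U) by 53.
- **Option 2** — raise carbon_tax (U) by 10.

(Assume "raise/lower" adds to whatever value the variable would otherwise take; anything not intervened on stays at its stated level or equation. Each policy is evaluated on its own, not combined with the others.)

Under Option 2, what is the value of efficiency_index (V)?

Option 2 (U + 10):
  U = 136 + 10 = 146
  B = 21
  V = 168 + 4·146 − 2·21 = 710

710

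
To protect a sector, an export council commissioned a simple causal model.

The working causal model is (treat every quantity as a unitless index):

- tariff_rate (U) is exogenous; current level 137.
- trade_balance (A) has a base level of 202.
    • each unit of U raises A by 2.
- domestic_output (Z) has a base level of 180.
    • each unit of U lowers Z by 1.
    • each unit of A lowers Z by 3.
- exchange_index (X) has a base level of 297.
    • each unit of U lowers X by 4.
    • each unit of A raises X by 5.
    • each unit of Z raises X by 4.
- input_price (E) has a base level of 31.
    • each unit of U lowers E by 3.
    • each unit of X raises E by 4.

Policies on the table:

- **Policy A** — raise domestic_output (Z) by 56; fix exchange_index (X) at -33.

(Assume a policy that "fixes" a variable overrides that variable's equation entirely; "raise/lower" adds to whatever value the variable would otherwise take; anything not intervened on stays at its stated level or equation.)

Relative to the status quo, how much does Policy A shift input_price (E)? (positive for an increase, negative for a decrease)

Baseline:
  U = 137
  A = 202 + 2·137 = 476
  Z = 180 − 137 − 3·476 = -1385
  X = 297 − 4·137 + 5·476 + 4·(-1385) = -3411
  E = 31 − 3·137 + 4·(-3411) = -14024
Policy A (Z + 56, X := -33):
  U = 137
  A = 202 + 2·137 = 476
  Z = 180 − 137 − 3·476 (+56 from intervention) = -1329
  X = -33
  E = 31 − 3·137 + 4·(-33) = -512
Change in E: -512 − (-14024) = 13512

13512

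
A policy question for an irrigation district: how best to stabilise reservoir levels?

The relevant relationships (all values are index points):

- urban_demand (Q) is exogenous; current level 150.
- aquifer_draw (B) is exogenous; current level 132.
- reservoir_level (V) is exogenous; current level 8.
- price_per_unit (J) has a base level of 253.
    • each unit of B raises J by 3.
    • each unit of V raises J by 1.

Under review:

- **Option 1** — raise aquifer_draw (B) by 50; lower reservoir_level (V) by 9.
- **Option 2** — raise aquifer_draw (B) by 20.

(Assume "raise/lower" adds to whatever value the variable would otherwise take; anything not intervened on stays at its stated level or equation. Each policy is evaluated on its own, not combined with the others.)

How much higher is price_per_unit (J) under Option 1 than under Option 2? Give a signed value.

Option 1 (B + 50, V − 9):
  B = 132 + 50 = 182
  V = 8 − 9 = -1
  J = 253 + 3·182 + (-1) = 798
Option 2 (B + 20):
  B = 132 + 20 = 152
  V = 8
  J = 253 + 3·152 + 8 = 717
J: 798 − 717 = 81

81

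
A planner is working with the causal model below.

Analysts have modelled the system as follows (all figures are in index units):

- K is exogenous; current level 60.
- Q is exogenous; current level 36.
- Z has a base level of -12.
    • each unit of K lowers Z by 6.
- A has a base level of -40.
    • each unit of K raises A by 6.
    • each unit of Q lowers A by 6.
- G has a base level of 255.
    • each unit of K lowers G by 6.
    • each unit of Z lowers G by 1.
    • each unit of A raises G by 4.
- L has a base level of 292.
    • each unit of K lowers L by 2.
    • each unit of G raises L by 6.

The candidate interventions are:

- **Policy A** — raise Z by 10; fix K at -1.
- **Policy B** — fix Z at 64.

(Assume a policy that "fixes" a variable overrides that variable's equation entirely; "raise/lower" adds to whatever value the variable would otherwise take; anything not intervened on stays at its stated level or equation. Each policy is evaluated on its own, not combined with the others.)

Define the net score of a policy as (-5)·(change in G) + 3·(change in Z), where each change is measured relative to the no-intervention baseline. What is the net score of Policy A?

8498

Baseline:
  K = 60
  Q = 36
  Z = -12 − 6·60 = -372
  A = -40 + 6·60 − 6·36 = 104
  G = 255 − 6·60 − (-372) + 4·104 = 683
Policy A (Z + 10, K := -1):
  K = -1
  Q = 36
  Z = -12 − 6·(-1) (+10 from intervention) = 4
  A = -40 + 6·(-1) − 6·36 = -262
  G = 255 − 6·(-1) − 4 + 4·(-262) = -791
ΔG = -791 − 683 = -1474; ΔZ = 4 − (-372) = 376
Score = (-5)·(-1474) + 3·376 = 8498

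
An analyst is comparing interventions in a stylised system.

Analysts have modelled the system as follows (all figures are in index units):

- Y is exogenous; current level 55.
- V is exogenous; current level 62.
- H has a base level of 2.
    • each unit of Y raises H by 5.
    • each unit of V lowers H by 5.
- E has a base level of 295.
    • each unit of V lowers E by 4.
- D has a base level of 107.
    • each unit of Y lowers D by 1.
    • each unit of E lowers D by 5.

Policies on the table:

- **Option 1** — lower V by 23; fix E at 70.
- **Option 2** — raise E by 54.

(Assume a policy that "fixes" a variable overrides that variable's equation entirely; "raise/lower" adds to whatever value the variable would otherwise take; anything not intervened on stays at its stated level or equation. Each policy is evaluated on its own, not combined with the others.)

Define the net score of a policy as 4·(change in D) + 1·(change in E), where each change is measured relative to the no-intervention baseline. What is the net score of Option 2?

Baseline:
  Y = 55
  V = 62
  E = 295 − 4·62 = 47
  D = 107 − 55 − 5·47 = -183
Option 2 (E + 54):
  Y = 55
  V = 62
  E = 295 − 4·62 (+54 from intervention) = 101
  D = 107 − 55 − 5·101 = -453
ΔD = -453 − (-183) = -270; ΔE = 101 − 47 = 54
Score = 4·(-270) + 1·54 = -1026

-1026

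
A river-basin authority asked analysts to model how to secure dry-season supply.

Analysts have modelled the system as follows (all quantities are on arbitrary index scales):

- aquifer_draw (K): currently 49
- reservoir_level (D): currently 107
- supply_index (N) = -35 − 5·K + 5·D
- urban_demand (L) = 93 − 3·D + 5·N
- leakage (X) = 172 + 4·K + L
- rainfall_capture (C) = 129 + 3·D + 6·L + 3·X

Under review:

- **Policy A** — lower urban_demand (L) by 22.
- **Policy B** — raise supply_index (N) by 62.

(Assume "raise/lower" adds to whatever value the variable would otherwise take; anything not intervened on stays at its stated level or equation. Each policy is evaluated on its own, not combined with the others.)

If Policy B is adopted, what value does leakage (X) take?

1725

Policy B (N + 62):
  K = 49
  D = 107
  N = -35 − 5·49 + 5·107 (+62 from intervention) = 317
  L = 93 − 3·107 + 5·317 = 1357
  X = 172 + 4·49 + 1357 = 1725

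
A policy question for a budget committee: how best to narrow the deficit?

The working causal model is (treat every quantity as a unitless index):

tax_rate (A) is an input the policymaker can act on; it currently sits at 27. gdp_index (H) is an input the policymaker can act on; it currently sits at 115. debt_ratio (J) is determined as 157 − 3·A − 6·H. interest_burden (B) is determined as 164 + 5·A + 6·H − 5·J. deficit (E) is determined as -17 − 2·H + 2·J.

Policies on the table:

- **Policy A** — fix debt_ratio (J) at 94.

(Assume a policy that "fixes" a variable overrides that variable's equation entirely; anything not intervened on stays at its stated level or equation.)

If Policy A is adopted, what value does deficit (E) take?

-59

Policy A (J := 94):
  A = 27
  H = 115
  J = 94
  E = -17 − 2·115 + 2·94 = -59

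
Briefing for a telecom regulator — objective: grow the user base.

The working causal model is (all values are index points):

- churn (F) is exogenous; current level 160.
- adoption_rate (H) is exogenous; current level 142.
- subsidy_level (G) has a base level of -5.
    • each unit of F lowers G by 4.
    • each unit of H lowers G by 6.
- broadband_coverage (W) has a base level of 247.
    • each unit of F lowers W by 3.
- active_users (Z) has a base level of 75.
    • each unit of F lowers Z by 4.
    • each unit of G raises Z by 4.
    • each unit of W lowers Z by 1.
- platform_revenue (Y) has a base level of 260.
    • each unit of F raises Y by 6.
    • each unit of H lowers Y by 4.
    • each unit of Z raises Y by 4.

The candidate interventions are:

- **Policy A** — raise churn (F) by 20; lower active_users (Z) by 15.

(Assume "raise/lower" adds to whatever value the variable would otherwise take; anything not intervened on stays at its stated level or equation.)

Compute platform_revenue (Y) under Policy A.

-25928

Policy A (F + 20, Z − 15):
  F = 160 + 20 = 180
  H = 142
  G = -5 − 4·180 − 6·142 = -1577
  W = 247 − 3·180 = -293
  Z = 75 − 4·180 + 4·(-1577) − (-293) (−15 from intervention) = -6675
  Y = 260 + 6·180 − 4·142 + 4·(-6675) = -25928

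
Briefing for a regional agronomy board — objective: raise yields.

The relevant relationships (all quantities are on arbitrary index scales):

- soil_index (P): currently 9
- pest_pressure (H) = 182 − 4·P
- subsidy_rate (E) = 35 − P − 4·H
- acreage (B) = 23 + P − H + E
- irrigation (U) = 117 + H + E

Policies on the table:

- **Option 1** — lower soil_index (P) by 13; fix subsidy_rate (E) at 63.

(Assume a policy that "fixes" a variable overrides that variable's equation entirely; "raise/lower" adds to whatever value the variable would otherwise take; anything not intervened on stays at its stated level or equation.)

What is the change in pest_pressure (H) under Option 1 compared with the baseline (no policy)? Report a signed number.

Baseline:
  P = 9
  H = 182 − 4·9 = 146
Option 1 (P − 13, E := 63):
  P = 9 − 13 = -4
  H = 182 − 4·(-4) = 198
Change in H: 198 − 146 = 52

52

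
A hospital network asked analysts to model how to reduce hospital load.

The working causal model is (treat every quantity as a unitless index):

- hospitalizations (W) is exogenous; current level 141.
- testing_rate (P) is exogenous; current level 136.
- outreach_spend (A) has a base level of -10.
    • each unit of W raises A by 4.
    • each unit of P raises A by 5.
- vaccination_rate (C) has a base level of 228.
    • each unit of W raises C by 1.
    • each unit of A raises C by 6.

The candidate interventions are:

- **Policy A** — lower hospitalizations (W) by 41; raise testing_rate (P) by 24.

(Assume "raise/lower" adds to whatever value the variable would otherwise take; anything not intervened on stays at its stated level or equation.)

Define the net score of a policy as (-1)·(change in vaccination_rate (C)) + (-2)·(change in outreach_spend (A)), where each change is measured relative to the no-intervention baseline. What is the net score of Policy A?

Baseline:
  W = 141
  P = 136
  A = -10 + 4·141 + 5·136 = 1234
  C = 228 + 141 + 6·1234 = 7773
Policy A (W − 41, P + 24):
  W = 141 − 41 = 100
  P = 136 + 24 = 160
  A = -10 + 4·100 + 5·160 = 1190
  C = 228 + 100 + 6·1190 = 7468
ΔC = 7468 − 7773 = -305; ΔA = 1190 − 1234 = -44
Score = (-1)·(-305) + (-2)·(-44) = 393

393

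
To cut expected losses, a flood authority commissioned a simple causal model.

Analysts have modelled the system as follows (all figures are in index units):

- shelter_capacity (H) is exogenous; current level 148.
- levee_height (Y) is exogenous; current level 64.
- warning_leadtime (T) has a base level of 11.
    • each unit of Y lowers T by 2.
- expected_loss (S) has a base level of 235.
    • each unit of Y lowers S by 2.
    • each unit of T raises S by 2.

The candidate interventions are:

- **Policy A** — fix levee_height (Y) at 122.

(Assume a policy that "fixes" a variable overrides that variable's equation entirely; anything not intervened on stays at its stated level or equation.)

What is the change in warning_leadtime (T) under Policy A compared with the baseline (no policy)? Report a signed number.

Baseline:
  Y = 64
  T = 11 − 2·64 = -117
Policy A (Y := 122):
  Y = 122
  T = 11 − 2·122 = -233
Change in T: -233 − (-117) = -116

-116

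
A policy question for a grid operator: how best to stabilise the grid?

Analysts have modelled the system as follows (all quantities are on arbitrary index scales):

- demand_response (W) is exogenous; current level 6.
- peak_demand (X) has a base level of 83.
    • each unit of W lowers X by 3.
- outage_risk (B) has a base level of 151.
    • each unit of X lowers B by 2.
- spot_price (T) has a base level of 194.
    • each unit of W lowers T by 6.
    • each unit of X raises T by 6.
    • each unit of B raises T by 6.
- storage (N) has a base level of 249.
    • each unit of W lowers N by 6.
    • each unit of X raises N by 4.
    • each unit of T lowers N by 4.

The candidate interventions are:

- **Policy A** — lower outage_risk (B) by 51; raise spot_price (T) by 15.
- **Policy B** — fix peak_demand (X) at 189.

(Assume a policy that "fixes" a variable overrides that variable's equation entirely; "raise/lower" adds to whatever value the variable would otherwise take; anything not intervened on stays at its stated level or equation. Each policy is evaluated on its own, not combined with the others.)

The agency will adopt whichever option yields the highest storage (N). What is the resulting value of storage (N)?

Policy A (B − 51, T + 15):
  W = 6
  X = 83 − 3·6 = 65
  B = 151 − 2·65 (−51 from intervention) = -30
  T = 194 − 6·6 + 6·65 + 6·(-30) (+15 from intervention) = 383
  N = 249 − 6·6 + 4·65 − 4·383 = -1059
Policy B (X := 189):
  W = 6
  X = 189
  B = 151 − 2·189 = -227
  T = 194 − 6·6 + 6·189 + 6·(-227) = -70
  N = 249 − 6·6 + 4·189 − 4·(-70) = 1249
Comparing — Policy A: N=-1059, Policy B: N=1249. Highest is 1249 (Policy B).

1249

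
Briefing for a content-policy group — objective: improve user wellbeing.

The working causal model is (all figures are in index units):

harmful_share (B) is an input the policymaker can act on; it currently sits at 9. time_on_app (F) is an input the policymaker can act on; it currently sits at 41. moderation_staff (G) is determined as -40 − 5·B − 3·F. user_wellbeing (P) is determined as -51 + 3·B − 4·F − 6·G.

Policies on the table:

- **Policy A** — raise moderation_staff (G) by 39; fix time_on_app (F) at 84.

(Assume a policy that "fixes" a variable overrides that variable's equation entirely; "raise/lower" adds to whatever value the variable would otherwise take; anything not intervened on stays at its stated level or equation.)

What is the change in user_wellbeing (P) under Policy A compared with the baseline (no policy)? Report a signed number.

368

Baseline:
  B = 9
  F = 41
  G = -40 − 5·9 − 3·41 = -208
  P = -51 + 3·9 − 4·41 − 6·(-208) = 1060
Policy A (G + 39, F := 84):
  B = 9
  F = 84
  G = -40 − 5·9 − 3·84 (+39 from intervention) = -298
  P = -51 + 3·9 − 4·84 − 6·(-298) = 1428
Change in P: 1428 − 1060 = 368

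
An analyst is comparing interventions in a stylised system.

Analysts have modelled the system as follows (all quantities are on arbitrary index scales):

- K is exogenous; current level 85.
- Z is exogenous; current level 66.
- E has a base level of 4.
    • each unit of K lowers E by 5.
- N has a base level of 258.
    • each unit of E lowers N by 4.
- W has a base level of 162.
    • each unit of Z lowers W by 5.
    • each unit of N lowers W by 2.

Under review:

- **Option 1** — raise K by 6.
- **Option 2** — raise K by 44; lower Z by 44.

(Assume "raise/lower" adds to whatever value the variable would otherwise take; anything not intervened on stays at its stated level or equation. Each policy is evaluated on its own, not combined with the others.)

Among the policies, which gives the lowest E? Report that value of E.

Option 1 (K + 6):
  K = 85 + 6 = 91
  E = 4 − 5·91 = -451
Option 2 (K + 44, Z − 44):
  K = 85 + 44 = 129
  E = 4 − 5·129 = -641
Comparing — Option 1: E=-451, Option 2: E=-641. Lowest is -641 (Option 2).

-641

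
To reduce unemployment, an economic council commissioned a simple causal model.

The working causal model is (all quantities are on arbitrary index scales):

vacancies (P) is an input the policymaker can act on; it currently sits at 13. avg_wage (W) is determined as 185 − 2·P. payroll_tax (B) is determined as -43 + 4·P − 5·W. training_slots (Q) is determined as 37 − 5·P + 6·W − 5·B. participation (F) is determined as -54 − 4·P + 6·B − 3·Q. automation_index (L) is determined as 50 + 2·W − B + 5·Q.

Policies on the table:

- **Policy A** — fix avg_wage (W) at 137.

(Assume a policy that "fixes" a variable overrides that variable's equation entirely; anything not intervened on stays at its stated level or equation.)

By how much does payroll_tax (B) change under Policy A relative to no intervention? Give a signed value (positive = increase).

110

Baseline:
  P = 13
  W = 185 − 2·13 = 159
  B = -43 + 4·13 − 5·159 = -786
Policy A (W := 137):
  P = 13
  W = 137
  B = -43 + 4·13 − 5·137 = -676
Change in B: -676 − (-786) = 110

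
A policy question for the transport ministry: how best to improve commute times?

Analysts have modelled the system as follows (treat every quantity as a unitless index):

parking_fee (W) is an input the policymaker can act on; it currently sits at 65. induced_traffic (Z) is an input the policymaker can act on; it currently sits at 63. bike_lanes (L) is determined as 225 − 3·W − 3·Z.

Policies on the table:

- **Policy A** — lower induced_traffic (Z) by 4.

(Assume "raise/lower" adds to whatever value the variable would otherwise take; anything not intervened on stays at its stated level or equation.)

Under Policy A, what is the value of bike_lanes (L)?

-147

Policy A (Z − 4):
  W = 65
  Z = 63 − 4 = 59
  L = 225 − 3·65 − 3·59 = -147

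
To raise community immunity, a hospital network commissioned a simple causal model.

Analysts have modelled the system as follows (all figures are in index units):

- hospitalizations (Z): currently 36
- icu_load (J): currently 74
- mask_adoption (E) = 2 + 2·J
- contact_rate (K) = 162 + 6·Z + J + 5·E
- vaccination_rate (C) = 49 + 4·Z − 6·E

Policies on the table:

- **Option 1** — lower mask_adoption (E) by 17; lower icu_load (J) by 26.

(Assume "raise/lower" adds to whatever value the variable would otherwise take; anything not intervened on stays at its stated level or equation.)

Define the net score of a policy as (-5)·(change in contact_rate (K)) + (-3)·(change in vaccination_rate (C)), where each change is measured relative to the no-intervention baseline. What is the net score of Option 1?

Baseline:
  Z = 36
  J = 74
  E = 2 + 2·74 = 150
  K = 162 + 6·36 + 74 + 5·150 = 1202
  C = 49 + 4·36 − 6·150 = -707
Option 1 (E − 17, J − 26):
  Z = 36
  J = 74 − 26 = 48
  E = 2 + 2·48 (−17 from intervention) = 81
  K = 162 + 6·36 + 48 + 5·81 = 831
  C = 49 + 4·36 − 6·81 = -293
ΔK = 831 − 1202 = -371; ΔC = -293 − (-707) = 414
Score = (-5)·(-371) + (-3)·414 = 613

613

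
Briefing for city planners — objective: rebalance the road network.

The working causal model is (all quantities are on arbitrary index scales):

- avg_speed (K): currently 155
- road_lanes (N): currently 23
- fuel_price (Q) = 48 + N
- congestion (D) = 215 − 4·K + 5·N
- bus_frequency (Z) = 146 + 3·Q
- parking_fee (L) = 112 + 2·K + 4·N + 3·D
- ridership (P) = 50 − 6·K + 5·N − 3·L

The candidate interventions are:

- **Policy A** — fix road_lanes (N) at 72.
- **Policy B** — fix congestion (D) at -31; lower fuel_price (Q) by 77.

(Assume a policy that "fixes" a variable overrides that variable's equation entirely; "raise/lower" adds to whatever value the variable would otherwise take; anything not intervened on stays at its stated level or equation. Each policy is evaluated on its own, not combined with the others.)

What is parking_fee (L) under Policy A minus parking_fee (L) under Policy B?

154

Policy A (N := 72):
  K = 155
  N = 72
  D = 215 − 4·155 + 5·72 = -45
  L = 112 + 2·155 + 4·72 + 3·(-45) = 575
Policy B (D := -31, Q − 77):
  K = 155
  N = 23
  D = -31
  L = 112 + 2·155 + 4·23 + 3·(-31) = 421
L: 575 − 421 = 154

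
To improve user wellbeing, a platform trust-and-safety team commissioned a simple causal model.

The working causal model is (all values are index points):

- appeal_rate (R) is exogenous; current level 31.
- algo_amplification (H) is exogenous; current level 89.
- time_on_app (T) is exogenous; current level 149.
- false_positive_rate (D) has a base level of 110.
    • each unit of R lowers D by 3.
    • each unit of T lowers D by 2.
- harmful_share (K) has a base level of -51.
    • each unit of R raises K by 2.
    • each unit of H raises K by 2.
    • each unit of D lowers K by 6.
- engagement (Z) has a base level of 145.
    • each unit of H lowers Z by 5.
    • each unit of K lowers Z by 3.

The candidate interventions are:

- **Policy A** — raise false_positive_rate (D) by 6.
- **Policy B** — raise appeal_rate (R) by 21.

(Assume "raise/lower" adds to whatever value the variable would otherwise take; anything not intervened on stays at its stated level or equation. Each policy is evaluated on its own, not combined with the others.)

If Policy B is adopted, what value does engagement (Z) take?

-7185

Policy B (R + 21):
  R = 31 + 21 = 52
  H = 89
  T = 149
  D = 110 − 3·52 − 2·149 = -344
  K = -51 + 2·52 + 2·89 − 6·(-344) = 2295
  Z = 145 − 5·89 − 3·2295 = -7185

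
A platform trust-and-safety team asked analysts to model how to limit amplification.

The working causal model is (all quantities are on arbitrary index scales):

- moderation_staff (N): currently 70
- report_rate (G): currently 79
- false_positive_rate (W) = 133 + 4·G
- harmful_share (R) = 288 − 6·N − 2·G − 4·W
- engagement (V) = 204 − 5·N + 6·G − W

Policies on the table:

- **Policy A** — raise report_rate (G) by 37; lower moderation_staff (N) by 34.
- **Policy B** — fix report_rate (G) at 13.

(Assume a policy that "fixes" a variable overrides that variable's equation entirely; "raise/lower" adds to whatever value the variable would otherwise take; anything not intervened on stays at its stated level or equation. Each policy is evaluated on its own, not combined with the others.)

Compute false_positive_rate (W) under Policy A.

597

Policy A (G + 37, N − 34):
  G = 79 + 37 = 116
  W = 133 + 4·116 = 597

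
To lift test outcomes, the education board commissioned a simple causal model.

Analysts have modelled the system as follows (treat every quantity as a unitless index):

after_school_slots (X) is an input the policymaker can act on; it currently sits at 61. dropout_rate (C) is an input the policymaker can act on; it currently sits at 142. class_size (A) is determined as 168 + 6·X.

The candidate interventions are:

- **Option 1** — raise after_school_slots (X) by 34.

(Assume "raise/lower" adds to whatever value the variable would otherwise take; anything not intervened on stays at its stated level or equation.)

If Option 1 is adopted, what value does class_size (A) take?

Option 1 (X + 34):
  X = 61 + 34 = 95
  A = 168 + 6·95 = 738

738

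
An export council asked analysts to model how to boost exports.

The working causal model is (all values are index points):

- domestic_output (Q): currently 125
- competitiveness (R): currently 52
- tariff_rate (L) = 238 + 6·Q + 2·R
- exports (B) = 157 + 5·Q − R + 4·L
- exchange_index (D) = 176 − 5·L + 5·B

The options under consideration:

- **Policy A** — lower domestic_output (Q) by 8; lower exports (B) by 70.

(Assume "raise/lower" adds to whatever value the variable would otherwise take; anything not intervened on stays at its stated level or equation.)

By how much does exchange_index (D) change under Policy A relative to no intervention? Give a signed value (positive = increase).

-1270

Baseline:
  Q = 125
  R = 52
  L = 238 + 6·125 + 2·52 = 1092
  B = 157 + 5·125 − 52 + 4·1092 = 5098
  D = 176 − 5·1092 + 5·5098 = 20206
Policy A (Q − 8, B − 70):
  Q = 125 − 8 = 117
  R = 52
  L = 238 + 6·117 + 2·52 = 1044
  B = 157 + 5·117 − 52 + 4·1044 (−70 from intervention) = 4796
  D = 176 − 5·1044 + 5·4796 = 18936
Change in D: 18936 − 20206 = -1270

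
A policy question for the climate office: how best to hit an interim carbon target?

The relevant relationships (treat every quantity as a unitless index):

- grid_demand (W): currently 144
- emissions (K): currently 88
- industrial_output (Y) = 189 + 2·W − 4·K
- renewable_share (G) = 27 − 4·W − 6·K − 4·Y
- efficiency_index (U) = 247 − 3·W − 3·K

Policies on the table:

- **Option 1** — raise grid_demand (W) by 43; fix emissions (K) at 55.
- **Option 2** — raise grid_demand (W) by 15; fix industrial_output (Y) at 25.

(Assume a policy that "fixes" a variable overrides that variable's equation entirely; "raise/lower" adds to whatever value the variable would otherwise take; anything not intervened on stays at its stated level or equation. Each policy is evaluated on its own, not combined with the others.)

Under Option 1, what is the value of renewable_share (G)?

Option 1 (W + 43, K := 55):
  W = 144 + 43 = 187
  K = 55
  Y = 189 + 2·187 − 4·55 = 343
  G = 27 − 4·187 − 6·55 − 4·343 = -2423

-2423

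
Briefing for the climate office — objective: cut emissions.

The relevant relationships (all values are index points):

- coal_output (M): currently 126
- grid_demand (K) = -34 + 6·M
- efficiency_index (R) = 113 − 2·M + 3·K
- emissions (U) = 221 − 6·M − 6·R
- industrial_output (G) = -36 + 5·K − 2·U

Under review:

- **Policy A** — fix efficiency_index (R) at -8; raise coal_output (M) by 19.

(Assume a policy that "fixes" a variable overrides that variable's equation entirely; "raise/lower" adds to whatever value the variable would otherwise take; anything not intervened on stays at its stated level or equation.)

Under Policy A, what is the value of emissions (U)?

Policy A (R := -8, M + 19):
  M = 126 + 19 = 145
  K = -34 + 6·145 = 836
  R = -8
  U = 221 − 6·145 − 6·(-8) = -601

-601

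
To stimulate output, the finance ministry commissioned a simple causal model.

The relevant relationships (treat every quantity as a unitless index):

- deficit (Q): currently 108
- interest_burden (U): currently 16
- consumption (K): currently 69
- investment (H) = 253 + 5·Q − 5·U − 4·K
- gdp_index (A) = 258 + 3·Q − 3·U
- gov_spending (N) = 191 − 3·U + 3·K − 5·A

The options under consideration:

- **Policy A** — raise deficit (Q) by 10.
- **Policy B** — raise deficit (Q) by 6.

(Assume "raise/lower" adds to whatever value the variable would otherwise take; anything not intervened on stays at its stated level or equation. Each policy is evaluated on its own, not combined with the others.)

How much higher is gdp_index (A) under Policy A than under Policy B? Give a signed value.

12

Policy A (Q + 10):
  Q = 108 + 10 = 118
  U = 16
  A = 258 + 3·118 − 3·16 = 564
Policy B (Q + 6):
  Q = 108 + 6 = 114
  U = 16
  A = 258 + 3·114 − 3·16 = 552
A: 564 − 552 = 12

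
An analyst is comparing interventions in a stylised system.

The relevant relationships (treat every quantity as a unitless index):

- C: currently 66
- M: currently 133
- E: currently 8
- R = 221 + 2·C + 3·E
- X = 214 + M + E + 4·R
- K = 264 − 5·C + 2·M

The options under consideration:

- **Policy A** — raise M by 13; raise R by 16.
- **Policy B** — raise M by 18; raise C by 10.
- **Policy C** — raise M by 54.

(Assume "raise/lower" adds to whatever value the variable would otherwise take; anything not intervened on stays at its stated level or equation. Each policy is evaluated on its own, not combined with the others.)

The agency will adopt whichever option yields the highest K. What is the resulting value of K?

308

Policy A (M + 13, R + 16):
  C = 66
  M = 133 + 13 = 146
  K = 264 − 5·66 + 2·146 = 226
Policy B (M + 18, C + 10):
  C = 66 + 10 = 76
  M = 133 + 18 = 151
  K = 264 − 5·76 + 2·151 = 186
Policy C (M + 54):
  C = 66
  M = 133 + 54 = 187
  K = 264 − 5·66 + 2·187 = 308
Comparing — Policy A: K=226, Policy B: K=186, Policy C: K=308. Highest is 308 (Policy C).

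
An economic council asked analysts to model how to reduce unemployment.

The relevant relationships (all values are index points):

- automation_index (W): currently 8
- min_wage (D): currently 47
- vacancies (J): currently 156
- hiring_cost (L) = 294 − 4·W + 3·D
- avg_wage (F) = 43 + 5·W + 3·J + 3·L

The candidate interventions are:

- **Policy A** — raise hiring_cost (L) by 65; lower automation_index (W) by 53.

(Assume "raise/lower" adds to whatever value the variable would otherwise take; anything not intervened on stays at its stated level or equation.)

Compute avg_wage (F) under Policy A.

Policy A (L + 65, W − 53):
  W = 8 − 53 = -45
  D = 47
  J = 156
  L = 294 − 4·(-45) + 3·47 (+65 from intervention) = 680
  F = 43 + 5·(-45) + 3·156 + 3·680 = 2326

2326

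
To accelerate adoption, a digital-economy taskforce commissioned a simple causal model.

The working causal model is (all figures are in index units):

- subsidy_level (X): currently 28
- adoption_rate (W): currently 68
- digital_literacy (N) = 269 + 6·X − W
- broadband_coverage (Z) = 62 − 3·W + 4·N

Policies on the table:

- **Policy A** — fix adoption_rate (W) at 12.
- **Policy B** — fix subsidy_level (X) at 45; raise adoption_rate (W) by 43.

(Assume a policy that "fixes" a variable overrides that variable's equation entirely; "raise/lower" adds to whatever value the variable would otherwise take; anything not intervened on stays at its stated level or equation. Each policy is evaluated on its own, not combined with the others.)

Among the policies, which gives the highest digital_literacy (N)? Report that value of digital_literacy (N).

428

Policy A (W := 12):
  X = 28
  W = 12
  N = 269 + 6·28 − 12 = 425
Policy B (X := 45, W + 43):
  X = 45
  W = 68 + 43 = 111
  N = 269 + 6·45 − 111 = 428
Comparing — Policy A: N=425, Policy B: N=428. Highest is 428 (Policy B).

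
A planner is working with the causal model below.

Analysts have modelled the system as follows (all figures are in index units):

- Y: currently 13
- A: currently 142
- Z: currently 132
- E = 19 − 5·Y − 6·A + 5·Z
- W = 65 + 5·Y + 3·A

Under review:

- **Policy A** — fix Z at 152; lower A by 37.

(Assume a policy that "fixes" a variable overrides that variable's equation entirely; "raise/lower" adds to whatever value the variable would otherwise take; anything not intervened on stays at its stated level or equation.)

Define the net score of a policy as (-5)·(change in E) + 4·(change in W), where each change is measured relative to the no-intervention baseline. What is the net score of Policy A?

-2054

Baseline:
  Y = 13
  A = 142
  Z = 132
  E = 19 − 5·13 − 6·142 + 5·132 = -238
  W = 65 + 5·13 + 3·142 = 556
Policy A (Z := 152, A − 37):
  Y = 13
  A = 142 − 37 = 105
  Z = 152
  E = 19 − 5·13 − 6·105 + 5·152 = 84
  W = 65 + 5·13 + 3·105 = 445
ΔE = 84 − (-238) = 322; ΔW = 445 − 556 = -111
Score = (-5)·322 + 4·(-111) = -2054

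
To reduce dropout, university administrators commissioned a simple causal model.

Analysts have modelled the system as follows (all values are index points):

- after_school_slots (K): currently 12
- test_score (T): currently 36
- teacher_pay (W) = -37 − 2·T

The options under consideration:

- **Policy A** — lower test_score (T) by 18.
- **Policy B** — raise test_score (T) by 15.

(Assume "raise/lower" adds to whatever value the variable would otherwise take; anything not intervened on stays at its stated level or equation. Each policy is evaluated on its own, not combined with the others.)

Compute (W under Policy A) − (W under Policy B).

Policy A (T − 18):
  T = 36 − 18 = 18
  W = -37 − 2·18 = -73
Policy B (T + 15):
  T = 36 + 15 = 51
  W = -37 − 2·51 = -139
W: -73 − (-139) = 66

66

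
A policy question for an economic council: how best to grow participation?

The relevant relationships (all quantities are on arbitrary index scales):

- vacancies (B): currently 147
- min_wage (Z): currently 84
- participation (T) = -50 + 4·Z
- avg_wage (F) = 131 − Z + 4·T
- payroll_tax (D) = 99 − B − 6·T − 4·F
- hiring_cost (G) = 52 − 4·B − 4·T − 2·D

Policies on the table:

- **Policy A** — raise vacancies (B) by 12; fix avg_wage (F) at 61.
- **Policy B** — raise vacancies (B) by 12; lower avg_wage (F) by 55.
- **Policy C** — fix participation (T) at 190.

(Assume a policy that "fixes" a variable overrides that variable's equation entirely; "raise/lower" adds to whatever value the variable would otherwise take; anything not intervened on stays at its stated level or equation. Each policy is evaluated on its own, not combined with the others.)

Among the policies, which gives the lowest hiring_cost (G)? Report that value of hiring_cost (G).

2312

Policy A (B + 12, F := 61):
  B = 147 + 12 = 159
  Z = 84
  T = -50 + 4·84 = 286
  F = 61
  D = 99 − 159 − 6·286 − 4·61 = -2020
  G = 52 − 4·159 − 4·286 − 2·(-2020) = 2312
Policy B (B + 12, F − 55):
  B = 147 + 12 = 159
  Z = 84
  T = -50 + 4·84 = 286
  F = 131 − 84 + 4·286 (−55 from intervention) = 1136
  D = 99 − 159 − 6·286 − 4·1136 = -6320
  G = 52 − 4·159 − 4·286 − 2·(-6320) = 10912
Policy C (T := 190):
  B = 147
  Z = 84
  T = 190
  F = 131 − 84 + 4·190 = 807
  D = 99 − 147 − 6·190 − 4·807 = -4416
  G = 52 − 4·147 − 4·190 − 2·(-4416) = 7536
Comparing — Policy A: G=2312, Policy B: G=10912, Policy C: G=7536. Lowest is 2312 (Policy A).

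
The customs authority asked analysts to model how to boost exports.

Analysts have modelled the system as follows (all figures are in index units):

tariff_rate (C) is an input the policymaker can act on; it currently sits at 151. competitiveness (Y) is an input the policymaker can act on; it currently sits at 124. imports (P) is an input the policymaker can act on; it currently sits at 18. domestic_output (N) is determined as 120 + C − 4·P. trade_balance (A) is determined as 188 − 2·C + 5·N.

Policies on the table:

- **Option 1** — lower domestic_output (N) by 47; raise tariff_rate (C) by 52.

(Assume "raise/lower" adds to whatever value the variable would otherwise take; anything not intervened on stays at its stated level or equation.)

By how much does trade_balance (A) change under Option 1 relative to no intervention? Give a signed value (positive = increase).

Baseline:
  C = 151
  P = 18
  N = 120 + 151 − 4·18 = 199
  A = 188 − 2·151 + 5·199 = 881
Option 1 (N − 47, C + 52):
  C = 151 + 52 = 203
  P = 18
  N = 120 + 203 − 4·18 (−47 from intervention) = 204
  A = 188 − 2·203 + 5·204 = 802
Change in A: 802 − 881 = -79

-79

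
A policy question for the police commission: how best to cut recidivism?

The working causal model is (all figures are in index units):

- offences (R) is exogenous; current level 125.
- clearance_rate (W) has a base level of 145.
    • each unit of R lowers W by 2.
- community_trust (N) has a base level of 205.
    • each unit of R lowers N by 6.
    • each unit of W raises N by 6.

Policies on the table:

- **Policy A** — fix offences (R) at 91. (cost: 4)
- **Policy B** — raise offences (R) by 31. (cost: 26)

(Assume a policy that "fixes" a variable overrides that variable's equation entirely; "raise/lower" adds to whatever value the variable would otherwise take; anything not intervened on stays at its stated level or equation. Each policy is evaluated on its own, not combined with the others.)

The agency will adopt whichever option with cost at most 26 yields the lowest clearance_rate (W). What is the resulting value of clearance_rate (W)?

Policy A (R := 91):
  R = 91
  W = 145 − 2·91 = -37
Policy B (R + 31):
  R = 125 + 31 = 156
  W = 145 − 2·156 = -167
Comparing — Policy A: W=-37, Policy B: W=-167. Lowest is -167 (Policy B).

-167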